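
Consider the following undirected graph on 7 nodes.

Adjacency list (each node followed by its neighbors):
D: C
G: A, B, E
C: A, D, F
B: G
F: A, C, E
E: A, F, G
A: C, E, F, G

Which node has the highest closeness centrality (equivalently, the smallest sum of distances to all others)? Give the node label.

A

Farness (sum of distances to all others) for each node — A:8, B:15, C:10, D:15, E:10, F:10, G:10.
The smallest farness is 8, for A, so A has the highest closeness.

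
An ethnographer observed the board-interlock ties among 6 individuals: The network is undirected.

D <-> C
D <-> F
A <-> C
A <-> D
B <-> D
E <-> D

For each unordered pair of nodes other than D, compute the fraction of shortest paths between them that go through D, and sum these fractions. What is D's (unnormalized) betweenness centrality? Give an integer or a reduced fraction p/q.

9

Pairs whose geodesics pass through D — F–B: 1; F–C: 1; F–E: 1; F–A: 1; B–C: 1; B–E: 1; B–A: 1; C–E: 1; E–A: 1.
All other pairs contribute 0.
Summing the contributions gives betweenness(D) = 9.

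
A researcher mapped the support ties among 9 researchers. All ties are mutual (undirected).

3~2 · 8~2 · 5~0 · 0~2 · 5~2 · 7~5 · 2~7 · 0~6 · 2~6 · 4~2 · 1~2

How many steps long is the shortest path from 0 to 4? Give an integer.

2

One shortest route is 0 – 2 – 4, which uses 2 edges, and 0 and 4 are not directly tied, so nothing shorter exists. So d(0,4) = 2.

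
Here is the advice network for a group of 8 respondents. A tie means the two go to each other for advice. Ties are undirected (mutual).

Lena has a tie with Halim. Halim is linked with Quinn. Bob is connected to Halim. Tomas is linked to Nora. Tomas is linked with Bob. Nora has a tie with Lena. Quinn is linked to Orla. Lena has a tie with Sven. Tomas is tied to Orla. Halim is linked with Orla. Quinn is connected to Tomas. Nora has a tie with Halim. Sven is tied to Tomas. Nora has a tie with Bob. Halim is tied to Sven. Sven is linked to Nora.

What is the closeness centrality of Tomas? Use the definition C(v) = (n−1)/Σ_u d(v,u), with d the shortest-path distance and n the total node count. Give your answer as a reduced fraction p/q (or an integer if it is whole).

7/9

Distances from Tomas: Bob:1, Halim:2, Lena:2, Nora:1, Orla:1, Quinn:1, Sven:1. Sum = 9.
n = 8, so closeness = 7/9.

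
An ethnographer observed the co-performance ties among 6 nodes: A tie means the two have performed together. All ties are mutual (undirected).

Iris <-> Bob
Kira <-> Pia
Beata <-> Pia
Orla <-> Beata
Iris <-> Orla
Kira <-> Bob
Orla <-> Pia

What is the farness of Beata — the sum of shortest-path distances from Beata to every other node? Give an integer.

Distances from Beata: Bob:3, Iris:2, Kira:2, Orla:1, Pia:1.
Sum = 3 + 2 + 2 + 1 + 1 = 9.

9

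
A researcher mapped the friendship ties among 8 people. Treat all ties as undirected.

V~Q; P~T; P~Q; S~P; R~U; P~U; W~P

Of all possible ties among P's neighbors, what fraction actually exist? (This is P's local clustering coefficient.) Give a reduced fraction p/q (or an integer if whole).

P's neighbors: Q, S, T, U, and W (k = 5).
Possible neighbor pairs: C(5,2) = 10. Edges among them: none → e = 0.
Clustering(P) = 0/10 = 0.

0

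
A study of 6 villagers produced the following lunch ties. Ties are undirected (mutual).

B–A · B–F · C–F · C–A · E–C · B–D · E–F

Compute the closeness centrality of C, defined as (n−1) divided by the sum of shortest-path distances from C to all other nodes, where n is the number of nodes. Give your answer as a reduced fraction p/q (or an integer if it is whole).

Distances from C: A:1, B:2, D:3, E:1, F:1. Sum = 8.
n = 6, so closeness = 5/8.

5/8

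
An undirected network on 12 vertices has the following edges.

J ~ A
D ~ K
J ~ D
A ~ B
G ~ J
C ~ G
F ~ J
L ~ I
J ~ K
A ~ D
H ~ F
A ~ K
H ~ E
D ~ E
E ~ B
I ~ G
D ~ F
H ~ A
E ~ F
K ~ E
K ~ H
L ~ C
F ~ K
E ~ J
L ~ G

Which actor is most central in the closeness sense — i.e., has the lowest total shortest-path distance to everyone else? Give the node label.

Farness (sum of distances to all others) for each node — A:20, B:27, C:29, D:20, E:19, F:20, G:20, H:25, I:29, J:16, K:19, L:28.
The smallest farness is 16, for J, so J has the highest closeness.

J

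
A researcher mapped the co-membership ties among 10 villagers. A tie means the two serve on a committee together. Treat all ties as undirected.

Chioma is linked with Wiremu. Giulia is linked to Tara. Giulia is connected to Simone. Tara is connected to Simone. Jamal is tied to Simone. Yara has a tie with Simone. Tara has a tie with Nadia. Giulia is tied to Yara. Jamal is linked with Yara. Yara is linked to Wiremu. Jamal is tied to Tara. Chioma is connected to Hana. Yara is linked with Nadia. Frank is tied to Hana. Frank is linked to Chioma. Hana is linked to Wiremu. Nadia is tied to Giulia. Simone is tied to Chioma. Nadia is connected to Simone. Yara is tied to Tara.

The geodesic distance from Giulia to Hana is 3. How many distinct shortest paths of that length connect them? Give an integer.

The shortest distance is 3. The length-3 paths are: Giulia–Simone–Chioma–Hana; Giulia–Yara–Wiremu–Hana.
That gives 2 distinct shortest paths.

2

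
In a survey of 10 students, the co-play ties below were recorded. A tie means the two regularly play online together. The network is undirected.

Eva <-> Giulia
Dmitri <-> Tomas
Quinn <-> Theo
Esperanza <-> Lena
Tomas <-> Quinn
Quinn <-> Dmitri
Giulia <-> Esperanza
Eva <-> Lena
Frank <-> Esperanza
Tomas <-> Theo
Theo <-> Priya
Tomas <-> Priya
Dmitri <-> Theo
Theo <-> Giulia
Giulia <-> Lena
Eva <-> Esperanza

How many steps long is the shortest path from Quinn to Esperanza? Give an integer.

One shortest route is Quinn – Theo – Giulia – Esperanza, which uses 3 edges, and at distance 2 from Quinn we only reach {Giulia, Priya}, which does not include Esperanza. So d(Quinn,Esperanza) = 3.

3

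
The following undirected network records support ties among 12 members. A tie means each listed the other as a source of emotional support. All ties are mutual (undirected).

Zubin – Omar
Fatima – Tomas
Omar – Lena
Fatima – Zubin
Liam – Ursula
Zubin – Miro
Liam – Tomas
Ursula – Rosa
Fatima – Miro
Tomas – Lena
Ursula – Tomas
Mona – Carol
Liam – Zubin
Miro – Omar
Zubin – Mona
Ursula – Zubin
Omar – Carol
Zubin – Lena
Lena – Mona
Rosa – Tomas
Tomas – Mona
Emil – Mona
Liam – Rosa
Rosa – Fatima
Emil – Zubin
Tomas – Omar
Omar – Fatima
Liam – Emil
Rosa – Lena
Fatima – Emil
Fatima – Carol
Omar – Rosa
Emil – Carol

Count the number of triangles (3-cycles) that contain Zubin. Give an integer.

9

Zubin's neighbors: Emil, Fatima, Lena, Liam, Miro, Mona, Omar, and Ursula.
Neighbor pairs that are themselves tied: Zubin–Emil–Fatima; Zubin–Emil–Liam; Zubin–Emil–Mona; Zubin–Fatima–Miro; Zubin–Fatima–Omar; Zubin–Lena–Mona; Zubin–Lena–Omar; Zubin–Liam–Ursula; Zubin–Miro–Omar. Each forms one triangle with Zubin, for 9 in total.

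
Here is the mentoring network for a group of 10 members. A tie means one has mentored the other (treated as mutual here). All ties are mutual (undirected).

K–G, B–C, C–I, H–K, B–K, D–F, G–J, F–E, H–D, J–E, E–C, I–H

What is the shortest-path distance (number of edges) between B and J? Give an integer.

3

One shortest route is B – K – G – J, which uses 3 edges, and at distance 2 from B we only reach {E, G, H, I}, which does not include J. So d(B,J) = 3.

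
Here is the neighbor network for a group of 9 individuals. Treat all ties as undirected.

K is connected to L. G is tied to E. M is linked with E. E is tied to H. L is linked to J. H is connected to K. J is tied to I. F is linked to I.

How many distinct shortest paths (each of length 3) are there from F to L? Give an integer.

The shortest distance is 3, and the only length-3 path is F–I–J–L. So there is exactly 1 shortest path.

1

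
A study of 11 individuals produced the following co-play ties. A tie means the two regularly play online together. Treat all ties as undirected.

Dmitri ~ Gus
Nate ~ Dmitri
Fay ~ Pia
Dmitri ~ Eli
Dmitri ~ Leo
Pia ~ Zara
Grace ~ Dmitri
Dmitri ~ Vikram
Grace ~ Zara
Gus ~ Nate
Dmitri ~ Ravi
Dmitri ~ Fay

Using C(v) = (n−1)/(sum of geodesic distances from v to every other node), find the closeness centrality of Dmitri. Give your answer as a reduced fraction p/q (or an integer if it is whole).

Distances from Dmitri: Eli:1, Fay:1, Grace:1, Gus:1, Leo:1, Nate:1, Pia:2, Ravi:1, Vikram:1, Zara:2. Sum = 12.
n = 11, so closeness = 10/12 = 5/6.

5/6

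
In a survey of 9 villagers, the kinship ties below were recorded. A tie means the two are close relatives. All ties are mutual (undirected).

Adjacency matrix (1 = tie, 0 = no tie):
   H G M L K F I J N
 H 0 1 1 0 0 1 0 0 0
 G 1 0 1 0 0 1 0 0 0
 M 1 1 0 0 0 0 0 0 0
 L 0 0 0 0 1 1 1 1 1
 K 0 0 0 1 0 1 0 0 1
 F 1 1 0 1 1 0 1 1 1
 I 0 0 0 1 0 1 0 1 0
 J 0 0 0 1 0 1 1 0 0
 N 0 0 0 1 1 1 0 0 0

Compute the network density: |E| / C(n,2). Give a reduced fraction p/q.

There are 16 edges and 9 nodes, so the maximum possible is C(9,2) = 36.
Density = 16/36 = 4/9.

4/9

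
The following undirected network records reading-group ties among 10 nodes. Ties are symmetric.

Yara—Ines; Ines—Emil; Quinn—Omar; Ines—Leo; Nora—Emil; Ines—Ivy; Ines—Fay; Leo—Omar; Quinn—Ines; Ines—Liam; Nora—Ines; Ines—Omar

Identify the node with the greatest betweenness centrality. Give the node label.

Ines

Unnormalized betweenness of each node: Emil:0, Fay:0, Ines:65/2, Ivy:0, Leo:0, Liam:0, Nora:0, Omar:1/2, Quinn:0, Yara:0.
Ines has the largest value, 65/2, making it the main broker — the node through which the most shortest paths run.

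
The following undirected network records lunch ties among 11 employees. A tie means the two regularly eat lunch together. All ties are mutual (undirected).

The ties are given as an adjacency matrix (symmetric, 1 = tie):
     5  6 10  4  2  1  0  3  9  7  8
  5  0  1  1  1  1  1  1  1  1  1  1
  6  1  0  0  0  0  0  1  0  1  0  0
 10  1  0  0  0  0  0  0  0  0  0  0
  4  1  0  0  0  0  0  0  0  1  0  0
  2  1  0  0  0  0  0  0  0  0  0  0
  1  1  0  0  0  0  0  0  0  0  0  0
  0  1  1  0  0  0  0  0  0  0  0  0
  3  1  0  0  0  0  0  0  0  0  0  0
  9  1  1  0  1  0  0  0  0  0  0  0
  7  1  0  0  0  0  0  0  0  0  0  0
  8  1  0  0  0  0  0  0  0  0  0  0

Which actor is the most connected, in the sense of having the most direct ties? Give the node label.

5

Degrees — 0:2, 1:1, 2:1, 3:1, 4:2, 5:10, 6:3, 7:1, 8:1, 9:3, 10:1.
The maximum is 10, attained only by 5.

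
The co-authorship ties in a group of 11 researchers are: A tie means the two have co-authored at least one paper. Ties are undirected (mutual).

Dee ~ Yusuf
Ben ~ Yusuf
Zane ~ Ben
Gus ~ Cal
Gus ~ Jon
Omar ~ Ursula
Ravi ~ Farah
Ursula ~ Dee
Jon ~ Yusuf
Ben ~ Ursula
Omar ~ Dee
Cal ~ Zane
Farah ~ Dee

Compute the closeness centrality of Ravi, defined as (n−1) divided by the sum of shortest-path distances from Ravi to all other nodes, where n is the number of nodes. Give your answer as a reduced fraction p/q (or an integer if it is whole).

Distances from Ravi: Ben:4, Cal:6, Dee:2, Farah:1, Gus:5, Jon:4, Omar:3, Ursula:3, Yusuf:3, Zane:5. Sum = 36.
n = 11, so closeness = 10/36 = 5/18.

5/18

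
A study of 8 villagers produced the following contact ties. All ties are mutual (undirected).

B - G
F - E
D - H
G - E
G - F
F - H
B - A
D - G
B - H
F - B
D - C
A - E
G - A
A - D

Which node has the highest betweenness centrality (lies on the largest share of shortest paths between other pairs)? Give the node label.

Unnormalized betweenness of each node: A:2, B:7/6, C:0, D:41/6, E:1/3, F:5/3, G:10/3, H:5/3.
D has the largest value, 41/6, making it the main broker — the node through which the most shortest paths run.

D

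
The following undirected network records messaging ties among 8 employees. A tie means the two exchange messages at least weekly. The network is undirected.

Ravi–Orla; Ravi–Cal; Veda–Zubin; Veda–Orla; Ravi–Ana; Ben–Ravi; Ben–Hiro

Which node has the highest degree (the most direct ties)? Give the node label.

Ravi

Degrees — Ana:1, Ben:2, Cal:1, Hiro:1, Orla:2, Ravi:4, Veda:2, Zubin:1.
The maximum is 4, attained only by Ravi.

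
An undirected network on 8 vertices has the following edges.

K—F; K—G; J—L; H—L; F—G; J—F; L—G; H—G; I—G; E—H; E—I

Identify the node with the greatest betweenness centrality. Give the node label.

G

Unnormalized betweenness of each node: E:1/2, F:2, G:10, H:7/2, I:3/2, J:1/2, K:0, L:3.
G has the largest value, 10, making it the main broker — the node through which the most shortest paths run.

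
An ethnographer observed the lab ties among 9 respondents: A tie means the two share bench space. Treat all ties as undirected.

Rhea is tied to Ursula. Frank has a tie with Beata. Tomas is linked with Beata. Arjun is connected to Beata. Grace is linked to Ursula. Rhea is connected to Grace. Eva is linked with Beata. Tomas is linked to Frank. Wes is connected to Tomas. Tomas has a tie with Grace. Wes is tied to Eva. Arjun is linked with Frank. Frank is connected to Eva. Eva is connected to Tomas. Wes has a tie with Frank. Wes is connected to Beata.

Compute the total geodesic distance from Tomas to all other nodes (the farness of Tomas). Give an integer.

11

Distances from Tomas: Arjun:2, Beata:1, Eva:1, Frank:1, Grace:1, Rhea:2, Ursula:2, Wes:1.
Sum = 2 + 1 + 1 + 1 + 1 + 2 + 2 + 1 = 11.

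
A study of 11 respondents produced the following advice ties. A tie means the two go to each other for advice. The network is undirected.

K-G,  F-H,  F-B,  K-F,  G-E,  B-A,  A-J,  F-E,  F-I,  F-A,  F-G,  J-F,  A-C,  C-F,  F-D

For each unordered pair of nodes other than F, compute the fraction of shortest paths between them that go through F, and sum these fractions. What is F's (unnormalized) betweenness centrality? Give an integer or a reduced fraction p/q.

Pairs whose geodesics pass through F — D–A: 1; D–G: 1; D–C: 1; D–H: 1; D–E: 1; D–K: 1; D–J: 1; D–B: 1; D–I: 1; A–G: 1; A–H: 1; A–E: 1; A–K: 1; A–I: 1 … (+26 more pairs).
All other pairs contribute 0.
Summing the contributions gives betweenness(F) = 38.

38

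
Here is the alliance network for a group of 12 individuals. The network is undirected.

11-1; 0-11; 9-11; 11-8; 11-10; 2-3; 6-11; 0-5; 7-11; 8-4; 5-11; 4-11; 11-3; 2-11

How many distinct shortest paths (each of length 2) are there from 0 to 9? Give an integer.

The shortest distance is 2, and the only length-2 path is 0–11–9. So there is exactly 1 shortest path.

1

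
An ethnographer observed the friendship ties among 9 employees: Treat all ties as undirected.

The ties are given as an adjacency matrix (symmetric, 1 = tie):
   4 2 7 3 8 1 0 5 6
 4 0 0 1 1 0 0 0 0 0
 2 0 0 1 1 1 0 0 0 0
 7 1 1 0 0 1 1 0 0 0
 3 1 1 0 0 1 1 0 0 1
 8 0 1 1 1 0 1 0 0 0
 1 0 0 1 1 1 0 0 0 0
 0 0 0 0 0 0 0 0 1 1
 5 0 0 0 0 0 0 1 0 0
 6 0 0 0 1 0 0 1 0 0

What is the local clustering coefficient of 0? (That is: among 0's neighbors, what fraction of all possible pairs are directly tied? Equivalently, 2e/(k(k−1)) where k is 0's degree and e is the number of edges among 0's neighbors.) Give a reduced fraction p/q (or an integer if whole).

0's neighbors: 5 and 6 (k = 2).
Possible neighbor pairs: C(2,2) = 1. Edges among them: none → e = 0.
Clustering(0) = 0/1.

0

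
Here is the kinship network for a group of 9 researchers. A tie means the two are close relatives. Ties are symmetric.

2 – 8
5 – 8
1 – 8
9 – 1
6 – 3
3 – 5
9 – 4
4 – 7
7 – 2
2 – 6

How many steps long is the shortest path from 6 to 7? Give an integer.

One shortest route is 6 – 2 – 7, which uses 2 edges, and 6 and 7 are not directly tied, so nothing shorter exists. So d(6,7) = 2.

2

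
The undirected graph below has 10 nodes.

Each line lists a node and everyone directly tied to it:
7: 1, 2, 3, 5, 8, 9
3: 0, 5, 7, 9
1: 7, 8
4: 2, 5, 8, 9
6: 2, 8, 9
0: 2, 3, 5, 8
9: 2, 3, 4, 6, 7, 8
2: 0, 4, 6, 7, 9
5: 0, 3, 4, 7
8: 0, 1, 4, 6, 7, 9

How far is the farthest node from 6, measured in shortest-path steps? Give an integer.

3

Distances from 6: 0:2, 1:2, 2:1, 3:2, 4:2, 5:3, 7:2, 8:1, 9:1.
The largest is 3 (to 5), so the eccentricity of 6 is 3.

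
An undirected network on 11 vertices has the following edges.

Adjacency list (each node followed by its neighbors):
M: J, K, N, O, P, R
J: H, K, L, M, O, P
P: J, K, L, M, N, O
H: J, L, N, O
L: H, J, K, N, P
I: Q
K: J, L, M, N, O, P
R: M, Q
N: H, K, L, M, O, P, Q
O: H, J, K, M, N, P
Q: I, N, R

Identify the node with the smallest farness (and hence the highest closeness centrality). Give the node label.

N

Farness (sum of distances to all others) for each node — H:18, I:27, J:17, K:15, L:17, M:15, N:13, O:15, P:15, Q:18, R:20.
The smallest farness is 13, for N, so N has the highest closeness.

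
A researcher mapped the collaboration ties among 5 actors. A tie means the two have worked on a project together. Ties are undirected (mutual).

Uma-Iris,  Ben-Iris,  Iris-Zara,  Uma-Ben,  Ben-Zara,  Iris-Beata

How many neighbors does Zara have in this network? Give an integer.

2

Zara is directly tied to Ben and Iris. That is 2 neighbors, so the degree of Zara is 2.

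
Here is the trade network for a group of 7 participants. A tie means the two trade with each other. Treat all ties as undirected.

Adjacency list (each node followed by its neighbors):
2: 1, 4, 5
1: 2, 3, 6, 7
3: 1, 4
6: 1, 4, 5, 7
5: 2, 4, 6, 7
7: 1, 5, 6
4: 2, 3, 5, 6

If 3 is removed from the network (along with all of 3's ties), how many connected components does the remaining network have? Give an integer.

1

3's neighbors (1 and 4) remain reachable from one another through other ties, so the rest of the network stays in one piece.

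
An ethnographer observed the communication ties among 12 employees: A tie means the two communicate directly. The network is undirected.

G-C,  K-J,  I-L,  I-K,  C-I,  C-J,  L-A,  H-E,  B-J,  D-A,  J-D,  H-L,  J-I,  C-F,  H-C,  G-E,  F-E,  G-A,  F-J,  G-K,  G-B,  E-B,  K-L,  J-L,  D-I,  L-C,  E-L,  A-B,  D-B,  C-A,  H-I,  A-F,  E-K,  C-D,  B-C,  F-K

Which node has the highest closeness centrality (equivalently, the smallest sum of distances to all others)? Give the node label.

C

Farness (sum of distances to all others) for each node — A:16, B:16, C:13, D:17, E:16, F:17, G:17, H:18, I:16, J:15, K:16, L:15.
The smallest farness is 13, for C, so C has the highest closeness.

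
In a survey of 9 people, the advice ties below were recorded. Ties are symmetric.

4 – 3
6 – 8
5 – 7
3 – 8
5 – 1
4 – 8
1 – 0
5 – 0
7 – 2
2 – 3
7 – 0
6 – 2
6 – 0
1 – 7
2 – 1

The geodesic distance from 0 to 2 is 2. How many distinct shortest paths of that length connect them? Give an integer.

3

The shortest distance is 2. The length-2 paths are: 0–1–2; 0–6–2; 0–7–2.
That gives 3 distinct shortest paths.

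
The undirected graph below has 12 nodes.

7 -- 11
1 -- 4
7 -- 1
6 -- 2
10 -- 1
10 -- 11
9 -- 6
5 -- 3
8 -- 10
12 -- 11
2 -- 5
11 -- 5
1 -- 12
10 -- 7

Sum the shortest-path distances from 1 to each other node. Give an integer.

30

Distances from 1: 2:4, 3:4, 4:1, 5:3, 6:5, 7:1, 8:2, 9:6, 10:1, 11:2, 12:1.
Sum = 4 + 4 + 1 + 3 + 5 + 1 + 2 + 6 + 1 + 2 + 1 = 30.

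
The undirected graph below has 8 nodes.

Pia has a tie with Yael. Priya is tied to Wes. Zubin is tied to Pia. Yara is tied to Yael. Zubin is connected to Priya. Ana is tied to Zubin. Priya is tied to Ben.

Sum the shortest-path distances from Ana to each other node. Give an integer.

18

Distances from Ana: Ben:3, Pia:2, Priya:2, Wes:3, Yael:3, Yara:4, Zubin:1.
Sum = 3 + 2 + 2 + 3 + 3 + 4 + 1 = 18.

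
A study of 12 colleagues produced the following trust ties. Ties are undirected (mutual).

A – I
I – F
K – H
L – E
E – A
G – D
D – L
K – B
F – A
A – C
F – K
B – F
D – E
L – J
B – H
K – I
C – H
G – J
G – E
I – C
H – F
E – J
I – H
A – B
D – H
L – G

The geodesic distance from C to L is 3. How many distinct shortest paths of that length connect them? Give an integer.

2

The shortest distance is 3. The length-3 paths are: C–H–D–L; C–A–E–L.
That gives 2 distinct shortest paths.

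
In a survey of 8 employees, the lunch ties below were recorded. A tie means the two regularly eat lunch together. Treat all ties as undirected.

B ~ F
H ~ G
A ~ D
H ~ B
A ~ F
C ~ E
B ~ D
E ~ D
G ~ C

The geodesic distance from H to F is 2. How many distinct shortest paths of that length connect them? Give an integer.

1

The shortest distance is 2, and the only length-2 path is H–B–F. So there is exactly 1 shortest path.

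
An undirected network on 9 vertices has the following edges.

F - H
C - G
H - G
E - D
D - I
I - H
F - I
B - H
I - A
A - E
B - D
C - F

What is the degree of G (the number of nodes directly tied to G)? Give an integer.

G is directly tied to C and H. That is 2 neighbors, so the degree of G is 2.

2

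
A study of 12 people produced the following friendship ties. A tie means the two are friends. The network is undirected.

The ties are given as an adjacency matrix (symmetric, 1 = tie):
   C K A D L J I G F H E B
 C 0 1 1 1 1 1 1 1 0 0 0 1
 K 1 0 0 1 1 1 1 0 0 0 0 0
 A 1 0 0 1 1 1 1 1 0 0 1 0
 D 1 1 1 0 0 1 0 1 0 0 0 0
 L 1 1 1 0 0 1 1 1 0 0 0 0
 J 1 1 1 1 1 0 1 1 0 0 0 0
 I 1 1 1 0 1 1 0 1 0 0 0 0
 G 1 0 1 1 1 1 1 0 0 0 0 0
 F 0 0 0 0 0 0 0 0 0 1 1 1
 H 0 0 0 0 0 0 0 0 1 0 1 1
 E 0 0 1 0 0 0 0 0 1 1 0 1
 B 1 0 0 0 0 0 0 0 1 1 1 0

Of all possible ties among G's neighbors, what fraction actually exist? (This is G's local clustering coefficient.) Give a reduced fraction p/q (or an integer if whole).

G's neighbors: A, C, D, I, J, and L (k = 6).
Possible neighbor pairs: C(6,2) = 15. Edges among them: A–C, A–D, A–I, A–J, A–L, C–D, C–I, C–J, C–L, D–J, I–J, I–L, J–L → e = 13.
Clustering(G) = 13/15.

13/15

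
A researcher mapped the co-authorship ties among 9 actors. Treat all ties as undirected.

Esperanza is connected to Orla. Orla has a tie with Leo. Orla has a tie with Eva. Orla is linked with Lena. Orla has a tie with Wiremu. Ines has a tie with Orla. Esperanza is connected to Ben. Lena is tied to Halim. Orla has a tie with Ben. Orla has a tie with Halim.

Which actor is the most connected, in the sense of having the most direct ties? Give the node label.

Orla

Degrees — Ben:2, Esperanza:2, Eva:1, Halim:2, Ines:1, Lena:2, Leo:1, Orla:8, Wiremu:1.
The maximum is 8, attained only by Orla.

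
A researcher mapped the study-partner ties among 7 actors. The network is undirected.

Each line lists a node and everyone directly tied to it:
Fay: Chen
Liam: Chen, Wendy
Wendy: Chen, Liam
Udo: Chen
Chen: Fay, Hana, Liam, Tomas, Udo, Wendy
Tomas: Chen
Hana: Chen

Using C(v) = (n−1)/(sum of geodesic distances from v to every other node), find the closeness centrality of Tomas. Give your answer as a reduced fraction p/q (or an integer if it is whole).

6/11

Distances from Tomas: Chen:1, Fay:2, Hana:2, Liam:2, Udo:2, Wendy:2. Sum = 11.
n = 7, so closeness = 6/11.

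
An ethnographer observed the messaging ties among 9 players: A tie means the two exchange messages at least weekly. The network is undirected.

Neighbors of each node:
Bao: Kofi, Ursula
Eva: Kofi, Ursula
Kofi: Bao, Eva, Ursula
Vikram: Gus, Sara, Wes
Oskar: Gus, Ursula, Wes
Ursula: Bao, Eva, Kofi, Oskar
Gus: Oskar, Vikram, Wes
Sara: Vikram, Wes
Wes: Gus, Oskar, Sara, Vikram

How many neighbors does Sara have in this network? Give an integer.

2

Sara is directly tied to Vikram and Wes. That is 2 neighbors, so the degree of Sara is 2.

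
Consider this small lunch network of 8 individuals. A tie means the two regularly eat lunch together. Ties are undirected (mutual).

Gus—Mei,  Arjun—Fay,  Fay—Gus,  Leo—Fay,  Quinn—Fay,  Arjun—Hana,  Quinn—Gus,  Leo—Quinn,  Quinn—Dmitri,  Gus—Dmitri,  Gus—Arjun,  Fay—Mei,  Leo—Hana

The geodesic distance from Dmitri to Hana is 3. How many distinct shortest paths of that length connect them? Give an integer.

The shortest distance is 3. The length-3 paths are: Dmitri–Quinn–Leo–Hana; Dmitri–Gus–Arjun–Hana.
That gives 2 distinct shortest paths.

2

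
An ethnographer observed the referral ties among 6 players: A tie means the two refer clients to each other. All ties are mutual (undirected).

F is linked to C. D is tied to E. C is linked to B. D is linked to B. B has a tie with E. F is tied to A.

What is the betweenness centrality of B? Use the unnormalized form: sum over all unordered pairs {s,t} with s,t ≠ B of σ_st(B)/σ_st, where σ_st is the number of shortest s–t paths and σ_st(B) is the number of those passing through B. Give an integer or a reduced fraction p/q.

Pairs whose geodesics pass through B — F–D: 1; F–E: 1; A–D: 1; A–E: 1; C–D: 1; C–E: 1.
All other pairs contribute 0.
Summing the contributions gives betweenness(B) = 6.

6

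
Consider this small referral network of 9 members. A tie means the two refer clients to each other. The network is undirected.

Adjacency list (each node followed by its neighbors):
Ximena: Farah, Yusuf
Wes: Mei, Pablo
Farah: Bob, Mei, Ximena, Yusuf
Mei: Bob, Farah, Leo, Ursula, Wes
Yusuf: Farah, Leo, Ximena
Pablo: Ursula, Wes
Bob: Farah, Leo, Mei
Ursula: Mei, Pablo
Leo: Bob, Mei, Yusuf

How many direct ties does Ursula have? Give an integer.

Ursula is directly tied to Mei and Pablo. That is 2 neighbors, so the degree of Ursula is 2.

2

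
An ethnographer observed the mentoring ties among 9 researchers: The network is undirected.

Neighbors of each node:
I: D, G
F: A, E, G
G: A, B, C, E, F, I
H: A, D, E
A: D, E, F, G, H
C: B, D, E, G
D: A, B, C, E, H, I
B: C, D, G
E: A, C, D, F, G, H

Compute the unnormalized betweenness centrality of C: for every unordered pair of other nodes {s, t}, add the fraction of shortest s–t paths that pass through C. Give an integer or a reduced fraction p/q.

Pairs whose geodesics pass through C — D–G: 1/5; E–B: 1/3.
All other pairs contribute 0.
Summing the contributions gives betweenness(C) = 8/15.

8/15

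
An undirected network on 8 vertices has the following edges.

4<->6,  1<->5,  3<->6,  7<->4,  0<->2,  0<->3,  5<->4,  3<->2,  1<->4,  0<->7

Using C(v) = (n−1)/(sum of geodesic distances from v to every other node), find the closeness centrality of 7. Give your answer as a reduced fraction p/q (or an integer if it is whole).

Distances from 7: 0:1, 1:2, 2:2, 3:2, 4:1, 5:2, 6:2. Sum = 12.
n = 8, so closeness = 7/12.

7/12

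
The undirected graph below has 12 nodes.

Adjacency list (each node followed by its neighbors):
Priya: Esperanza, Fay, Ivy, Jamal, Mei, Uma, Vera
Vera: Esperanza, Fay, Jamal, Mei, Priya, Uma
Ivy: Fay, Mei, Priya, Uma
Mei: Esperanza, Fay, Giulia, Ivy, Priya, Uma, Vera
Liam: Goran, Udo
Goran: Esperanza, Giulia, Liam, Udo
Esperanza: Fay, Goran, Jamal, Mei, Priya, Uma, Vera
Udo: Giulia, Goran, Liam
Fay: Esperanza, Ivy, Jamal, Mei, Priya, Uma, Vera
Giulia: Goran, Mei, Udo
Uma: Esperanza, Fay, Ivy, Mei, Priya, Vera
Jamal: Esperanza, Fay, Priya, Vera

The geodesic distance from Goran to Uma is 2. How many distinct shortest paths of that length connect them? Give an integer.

1

The shortest distance is 2, and the only length-2 path is Goran–Esperanza–Uma. So there is exactly 1 shortest path.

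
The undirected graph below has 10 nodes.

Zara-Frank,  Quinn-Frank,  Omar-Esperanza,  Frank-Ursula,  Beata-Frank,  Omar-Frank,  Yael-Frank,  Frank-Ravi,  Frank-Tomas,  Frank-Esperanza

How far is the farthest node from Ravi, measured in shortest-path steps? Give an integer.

Distances from Ravi: Beata:2, Esperanza:2, Frank:1, Omar:2, Quinn:2, Tomas:2, Ursula:2, Yael:2, Zara:2.
The largest is 2 (to Tomas, Quinn, Yael, Ursula, Esperanza, Zara, Beata, and Omar), so the eccentricity of Ravi is 2.

2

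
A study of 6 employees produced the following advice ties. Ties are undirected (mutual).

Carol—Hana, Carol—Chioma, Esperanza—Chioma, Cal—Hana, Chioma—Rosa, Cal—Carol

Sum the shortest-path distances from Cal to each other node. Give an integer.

10

Distances from Cal: Carol:1, Chioma:2, Esperanza:3, Hana:1, Rosa:3.
Sum = 1 + 2 + 3 + 1 + 3 = 10.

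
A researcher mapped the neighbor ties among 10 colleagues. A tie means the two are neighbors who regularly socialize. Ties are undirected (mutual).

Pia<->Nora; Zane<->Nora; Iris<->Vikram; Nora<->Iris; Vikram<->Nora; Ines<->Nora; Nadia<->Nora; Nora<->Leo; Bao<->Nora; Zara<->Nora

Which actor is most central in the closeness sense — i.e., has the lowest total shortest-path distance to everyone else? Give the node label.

Farness (sum of distances to all others) for each node — Bao:17, Ines:17, Iris:16, Leo:17, Nadia:17, Nora:9, Pia:17, Vikram:16, Zane:17, Zara:17.
The smallest farness is 9, for Nora, so Nora has the highest closeness.

Nora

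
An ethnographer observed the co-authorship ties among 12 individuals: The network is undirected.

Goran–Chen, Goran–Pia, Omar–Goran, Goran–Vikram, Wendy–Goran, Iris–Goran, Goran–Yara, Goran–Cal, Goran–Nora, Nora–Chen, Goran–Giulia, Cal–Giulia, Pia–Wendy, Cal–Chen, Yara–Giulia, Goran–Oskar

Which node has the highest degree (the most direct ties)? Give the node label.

Goran

Degrees — Cal:3, Chen:3, Giulia:3, Goran:11, Iris:1, Nora:2, Omar:1, Oskar:1, Pia:2, Vikram:1, Wendy:2, Yara:2.
The maximum is 11, attained only by Goran.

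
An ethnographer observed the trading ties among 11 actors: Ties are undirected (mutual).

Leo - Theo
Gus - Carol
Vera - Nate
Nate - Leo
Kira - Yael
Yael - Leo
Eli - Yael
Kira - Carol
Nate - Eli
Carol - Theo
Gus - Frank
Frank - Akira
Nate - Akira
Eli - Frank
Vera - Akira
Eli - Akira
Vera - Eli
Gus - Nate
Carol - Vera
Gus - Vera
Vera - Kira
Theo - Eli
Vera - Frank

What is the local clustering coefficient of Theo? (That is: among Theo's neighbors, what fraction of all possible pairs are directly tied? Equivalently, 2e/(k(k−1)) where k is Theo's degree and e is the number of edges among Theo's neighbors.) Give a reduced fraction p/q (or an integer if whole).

0

Theo's neighbors: Carol, Eli, and Leo (k = 3).
Possible neighbor pairs: C(3,2) = 3. Edges among them: none → e = 0.
Clustering(Theo) = 0/3 = 0.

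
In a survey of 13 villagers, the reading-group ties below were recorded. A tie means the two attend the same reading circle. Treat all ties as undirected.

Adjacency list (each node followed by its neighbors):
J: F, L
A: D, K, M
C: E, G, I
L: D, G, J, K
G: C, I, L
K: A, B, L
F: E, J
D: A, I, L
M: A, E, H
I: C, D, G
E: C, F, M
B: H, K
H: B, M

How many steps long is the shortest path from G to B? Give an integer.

One shortest route is G – L – K – B, which uses 3 edges, and at distance 2 from G we only reach {D, E, J, K}, which does not include B. So d(G,B) = 3.

3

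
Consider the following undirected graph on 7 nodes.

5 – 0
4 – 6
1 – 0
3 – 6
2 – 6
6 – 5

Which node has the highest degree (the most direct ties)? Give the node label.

Degrees — 0:2, 1:1, 2:1, 3:1, 4:1, 5:2, 6:4.
The maximum is 4, attained only by 6.

6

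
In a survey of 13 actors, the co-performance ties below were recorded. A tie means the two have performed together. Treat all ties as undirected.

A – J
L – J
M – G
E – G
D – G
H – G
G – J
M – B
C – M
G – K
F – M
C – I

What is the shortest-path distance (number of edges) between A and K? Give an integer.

One shortest route is A – J – G – K, which uses 3 edges, and at distance 2 from A we only reach {G, L}, which does not include K. So d(A,K) = 3.

3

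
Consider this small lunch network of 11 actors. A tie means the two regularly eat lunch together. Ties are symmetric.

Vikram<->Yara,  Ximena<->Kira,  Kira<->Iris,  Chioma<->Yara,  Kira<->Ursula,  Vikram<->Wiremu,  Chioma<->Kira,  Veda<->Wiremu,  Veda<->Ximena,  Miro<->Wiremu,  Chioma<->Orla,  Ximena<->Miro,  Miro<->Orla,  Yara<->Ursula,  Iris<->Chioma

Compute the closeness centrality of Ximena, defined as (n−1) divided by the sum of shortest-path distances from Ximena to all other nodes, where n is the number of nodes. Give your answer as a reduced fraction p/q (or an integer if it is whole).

10/19

Distances from Ximena: Chioma:2, Iris:2, Kira:1, Miro:1, Orla:2, Ursula:2, Veda:1, Vikram:3, Wiremu:2, Yara:3. Sum = 19.
n = 11, so closeness = 10/19.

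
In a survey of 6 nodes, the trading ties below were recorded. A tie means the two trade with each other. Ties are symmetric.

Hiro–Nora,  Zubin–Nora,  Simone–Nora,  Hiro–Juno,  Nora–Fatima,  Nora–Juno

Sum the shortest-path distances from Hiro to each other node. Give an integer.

8

Distances from Hiro: Fatima:2, Juno:1, Nora:1, Simone:2, Zubin:2.
Sum = 2 + 1 + 1 + 2 + 2 = 8.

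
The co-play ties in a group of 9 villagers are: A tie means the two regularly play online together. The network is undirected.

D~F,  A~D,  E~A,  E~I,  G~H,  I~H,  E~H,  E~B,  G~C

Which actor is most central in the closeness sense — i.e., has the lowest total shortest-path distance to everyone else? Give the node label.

E

Farness (sum of distances to all others) for each node — A:17, B:21, C:28, D:22, E:14, F:29, G:21, H:16, I:18.
The smallest farness is 14, for E, so E has the highest closeness.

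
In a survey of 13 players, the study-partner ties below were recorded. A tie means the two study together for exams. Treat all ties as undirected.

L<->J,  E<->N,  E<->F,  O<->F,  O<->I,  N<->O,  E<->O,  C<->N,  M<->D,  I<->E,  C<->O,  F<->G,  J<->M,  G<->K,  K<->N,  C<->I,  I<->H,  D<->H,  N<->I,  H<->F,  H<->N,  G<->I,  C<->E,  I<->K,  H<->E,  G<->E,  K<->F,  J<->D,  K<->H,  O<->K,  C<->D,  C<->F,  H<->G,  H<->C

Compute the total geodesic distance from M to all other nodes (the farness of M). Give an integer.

Distances from M: C:2, D:1, E:3, F:3, G:3, H:2, I:3, J:1, K:3, L:2, N:3, O:3.
Sum = 2 + 1 + 3 + 3 + 3 + 2 + 3 + 1 + 3 + 2 + 3 + 3 = 29.

29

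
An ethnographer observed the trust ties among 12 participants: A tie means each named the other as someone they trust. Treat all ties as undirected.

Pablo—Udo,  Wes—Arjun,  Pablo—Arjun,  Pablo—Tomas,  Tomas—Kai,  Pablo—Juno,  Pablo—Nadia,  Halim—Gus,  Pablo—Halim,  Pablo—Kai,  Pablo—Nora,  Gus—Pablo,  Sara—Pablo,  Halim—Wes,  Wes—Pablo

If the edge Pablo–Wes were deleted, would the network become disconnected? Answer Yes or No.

Even without that edge, Pablo still reaches Wes via Pablo – Halim – Wes, so the network stays connected. Not a bridge.

No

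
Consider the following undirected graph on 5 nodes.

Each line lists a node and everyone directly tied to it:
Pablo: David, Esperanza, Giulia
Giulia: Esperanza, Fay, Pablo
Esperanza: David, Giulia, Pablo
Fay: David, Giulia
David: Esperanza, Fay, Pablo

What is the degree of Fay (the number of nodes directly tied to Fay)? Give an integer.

Fay is directly tied to David and Giulia. That is 2 neighbors, so the degree of Fay is 2.

2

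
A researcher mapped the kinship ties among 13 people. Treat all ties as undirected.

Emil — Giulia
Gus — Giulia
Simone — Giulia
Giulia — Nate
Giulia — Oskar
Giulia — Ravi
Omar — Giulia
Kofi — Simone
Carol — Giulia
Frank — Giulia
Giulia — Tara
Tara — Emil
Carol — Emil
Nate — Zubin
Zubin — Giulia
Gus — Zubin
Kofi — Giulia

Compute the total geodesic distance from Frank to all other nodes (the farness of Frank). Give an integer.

Distances from Frank: Carol:2, Emil:2, Giulia:1, Gus:2, Kofi:2, Nate:2, Omar:2, Oskar:2, Ravi:2, Simone:2, Tara:2, Zubin:2.
Sum = 2 + 2 + 1 + 2 + 2 + 2 + 2 + 2 + 2 + 2 + 2 + 2 = 23.

23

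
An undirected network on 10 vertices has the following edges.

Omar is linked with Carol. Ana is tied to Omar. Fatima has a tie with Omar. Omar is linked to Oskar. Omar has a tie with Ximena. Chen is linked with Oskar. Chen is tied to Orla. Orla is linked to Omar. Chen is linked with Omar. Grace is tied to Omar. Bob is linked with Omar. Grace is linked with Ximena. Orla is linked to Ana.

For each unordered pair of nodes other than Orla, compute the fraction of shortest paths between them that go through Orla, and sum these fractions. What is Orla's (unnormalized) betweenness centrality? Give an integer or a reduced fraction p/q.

Pairs whose geodesics pass through Orla — Chen–Ana: 1/2.
All other pairs contribute 0.
Summing the contributions gives betweenness(Orla) = 1/2.

1/2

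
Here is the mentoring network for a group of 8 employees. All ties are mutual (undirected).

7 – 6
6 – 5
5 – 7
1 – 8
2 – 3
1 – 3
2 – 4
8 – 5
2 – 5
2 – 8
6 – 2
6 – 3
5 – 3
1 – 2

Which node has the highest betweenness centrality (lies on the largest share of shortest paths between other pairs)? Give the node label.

2

Unnormalized betweenness of each node: 1:1/3, 2:121/15, 3:37/30, 4:0, 5:59/15, 6:19/10, 7:0, 8:8/15.
2 has the largest value, 121/15, making it the main broker — the node through which the most shortest paths run.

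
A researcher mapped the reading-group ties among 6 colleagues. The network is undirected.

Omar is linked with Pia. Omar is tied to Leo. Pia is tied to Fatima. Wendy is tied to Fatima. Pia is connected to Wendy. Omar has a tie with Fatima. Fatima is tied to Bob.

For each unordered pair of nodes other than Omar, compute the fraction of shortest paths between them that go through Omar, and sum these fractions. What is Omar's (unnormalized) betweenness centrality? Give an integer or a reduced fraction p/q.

Pairs whose geodesics pass through Omar — Leo–Bob: 1; Leo–Fatima: 1; Leo–Pia: 1; Leo–Wendy: 2/2.
All other pairs contribute 0.
Summing the contributions gives betweenness(Omar) = 4.

4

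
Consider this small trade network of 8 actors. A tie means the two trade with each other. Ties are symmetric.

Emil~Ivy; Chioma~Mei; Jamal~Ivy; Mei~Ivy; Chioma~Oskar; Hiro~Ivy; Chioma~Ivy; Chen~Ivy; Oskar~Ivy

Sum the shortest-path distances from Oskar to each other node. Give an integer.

12

Distances from Oskar: Chen:2, Chioma:1, Emil:2, Hiro:2, Ivy:1, Jamal:2, Mei:2.
Sum = 2 + 1 + 2 + 2 + 1 + 2 + 2 = 12.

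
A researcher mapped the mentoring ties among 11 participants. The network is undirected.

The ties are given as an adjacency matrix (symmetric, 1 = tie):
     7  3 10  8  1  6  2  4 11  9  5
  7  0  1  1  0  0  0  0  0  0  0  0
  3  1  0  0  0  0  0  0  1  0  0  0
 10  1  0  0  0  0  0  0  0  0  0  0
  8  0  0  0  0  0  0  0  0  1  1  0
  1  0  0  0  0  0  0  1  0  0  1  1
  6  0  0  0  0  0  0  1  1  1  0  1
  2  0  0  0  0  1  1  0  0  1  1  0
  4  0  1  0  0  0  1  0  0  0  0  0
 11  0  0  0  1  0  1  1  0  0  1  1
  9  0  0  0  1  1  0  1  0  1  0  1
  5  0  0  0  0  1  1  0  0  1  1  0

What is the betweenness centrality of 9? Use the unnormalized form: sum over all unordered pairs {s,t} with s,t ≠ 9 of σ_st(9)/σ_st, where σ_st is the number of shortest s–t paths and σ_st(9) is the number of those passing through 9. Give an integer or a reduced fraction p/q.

31/12

Pairs whose geodesics pass through 9 — 8–1: 1; 8–2: 1/2; 8–5: 1/2; 1–11: 1/3; 2–5: 1/4.
All other pairs contribute 0.
Summing the contributions gives betweenness(9) = 31/12.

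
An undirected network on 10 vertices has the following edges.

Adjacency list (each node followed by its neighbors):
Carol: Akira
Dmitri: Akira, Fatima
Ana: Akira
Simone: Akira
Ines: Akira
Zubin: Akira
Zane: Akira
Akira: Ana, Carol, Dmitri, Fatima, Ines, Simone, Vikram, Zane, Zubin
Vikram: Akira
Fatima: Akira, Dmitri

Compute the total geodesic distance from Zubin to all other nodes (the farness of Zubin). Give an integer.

17

Distances from Zubin: Akira:1, Ana:2, Carol:2, Dmitri:2, Fatima:2, Ines:2, Simone:2, Vikram:2, Zane:2.
Sum = 1 + 2 + 2 + 2 + 2 + 2 + 2 + 2 + 2 = 17.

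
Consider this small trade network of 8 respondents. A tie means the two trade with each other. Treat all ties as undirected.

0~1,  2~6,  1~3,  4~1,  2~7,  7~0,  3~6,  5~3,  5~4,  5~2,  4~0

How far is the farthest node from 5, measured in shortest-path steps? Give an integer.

Distances from 5: 0:2, 1:2, 2:1, 3:1, 4:1, 6:2, 7:2.
The largest is 2 (to 6, 1, 7, and 0), so the eccentricity of 5 is 2.

2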